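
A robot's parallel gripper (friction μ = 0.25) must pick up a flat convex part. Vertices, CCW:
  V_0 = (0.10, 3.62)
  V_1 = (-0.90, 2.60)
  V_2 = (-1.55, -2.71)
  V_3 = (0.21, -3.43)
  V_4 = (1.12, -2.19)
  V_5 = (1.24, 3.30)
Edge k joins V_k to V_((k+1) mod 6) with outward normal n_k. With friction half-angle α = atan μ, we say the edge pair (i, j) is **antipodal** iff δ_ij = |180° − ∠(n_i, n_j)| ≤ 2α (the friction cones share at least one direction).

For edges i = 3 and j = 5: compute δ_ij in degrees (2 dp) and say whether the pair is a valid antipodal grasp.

δ = 69.41°, invalid

α = atan 0.25 = 14.04°;  2α = 28.07°
edge 3: e_3 = (+0.91, +1.24);  n_3 = (+0.8062, -0.5916)
edge 5: e_5 = (-1.14, +0.32);  n_5 = (+0.2703, +0.9628)
∠(n_3, n_5) = 110.59°
δ = |180° − 110.59°| = 69.41°
69.41° > 2α = 28.07°  →  invalid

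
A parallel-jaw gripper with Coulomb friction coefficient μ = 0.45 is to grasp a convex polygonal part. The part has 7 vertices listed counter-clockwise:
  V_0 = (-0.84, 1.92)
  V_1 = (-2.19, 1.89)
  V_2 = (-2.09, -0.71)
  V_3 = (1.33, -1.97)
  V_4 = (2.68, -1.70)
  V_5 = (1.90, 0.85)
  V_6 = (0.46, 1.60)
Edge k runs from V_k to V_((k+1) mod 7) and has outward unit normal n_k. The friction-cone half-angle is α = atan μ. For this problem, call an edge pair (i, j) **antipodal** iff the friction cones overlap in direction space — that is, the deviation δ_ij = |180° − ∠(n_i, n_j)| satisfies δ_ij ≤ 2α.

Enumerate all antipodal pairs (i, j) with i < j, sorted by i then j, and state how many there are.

α = atan 0.45 = 24.23°;  2α = 48.46°
n_0 = (-0.0222, +0.9998)
n_1 = (-0.9993, -0.0384)
n_2 = (-0.3457, -0.9383)
n_3 = (+0.1961, -0.9806)
n_4 = (+0.9563, +0.2925)
n_5 = (+0.4619, +0.8869)
n_6 = (+0.2390, +0.9710)
  (0,1): δ = 89.07°  ·
  (0,2): δ = 21.50°  ✓
  (0,3): δ = 10.04°  ✓
  (0,4): δ = 105.73°  ·
  (0,5): δ = 151.21°  ·
  (0,6): δ = 164.90°  ·
  (1,2): δ = 112.43°  ·
  (1,3): δ = 80.89°  ·
  (1,4): δ = 14.81°  ✓
  (1,5): δ = 60.29°  ·
  (1,6): δ = 73.97°  ·
  (2,3): δ = 148.47°  ·
  (2,4): δ = 52.77°  ·
  (2,5): δ = 7.29°  ✓
  (2,6): δ = 6.40°  ✓
  (3,4): δ = 84.30°  ·
  (3,5): δ = 38.82°  ✓
  (3,6): δ = 25.14°  ✓
  (4,5): δ = 134.52°  ·
  (4,6): δ = 120.84°  ·
  (5,6): δ = 166.32°  ·
antipodal pairs: 7

count = 7; pairs: (0,2), (0,3), (1,4), (2,5), (2,6), (3,5), (3,6)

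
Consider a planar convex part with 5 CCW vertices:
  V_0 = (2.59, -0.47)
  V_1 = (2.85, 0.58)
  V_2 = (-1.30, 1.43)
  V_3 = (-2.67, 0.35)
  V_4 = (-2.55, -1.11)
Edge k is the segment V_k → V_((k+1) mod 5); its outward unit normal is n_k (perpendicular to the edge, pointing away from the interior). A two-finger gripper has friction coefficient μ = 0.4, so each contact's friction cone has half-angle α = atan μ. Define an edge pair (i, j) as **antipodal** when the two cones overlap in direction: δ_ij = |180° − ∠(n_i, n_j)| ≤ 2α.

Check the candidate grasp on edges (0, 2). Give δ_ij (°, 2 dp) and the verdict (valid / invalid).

α = atan 0.4 = 21.80°;  2α = 43.60°
edge 0: e_0 = (+0.26, +1.05);  n_0 = (+0.9707, -0.2404)
edge 2: e_2 = (-1.37, -1.08);  n_2 = (-0.6191, +0.7853)
∠(n_0, n_2) = 142.16°
δ = |180° − 142.16°| = 37.84°
37.84° ≤ 2α = 43.60°  →  valid

δ = 37.84°, valid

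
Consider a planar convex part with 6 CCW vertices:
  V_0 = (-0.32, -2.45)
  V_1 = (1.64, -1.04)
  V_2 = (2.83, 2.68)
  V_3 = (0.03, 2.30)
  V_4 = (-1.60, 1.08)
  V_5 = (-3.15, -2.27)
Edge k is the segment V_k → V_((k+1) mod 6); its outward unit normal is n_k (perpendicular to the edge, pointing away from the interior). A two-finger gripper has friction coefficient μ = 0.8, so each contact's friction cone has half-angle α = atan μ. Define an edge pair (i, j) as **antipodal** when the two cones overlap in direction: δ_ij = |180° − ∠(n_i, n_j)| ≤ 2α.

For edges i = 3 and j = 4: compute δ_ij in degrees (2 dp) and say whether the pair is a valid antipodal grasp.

δ = 151.64°, invalid

α = atan 0.8 = 38.66°;  2α = 77.32°
edge 3: e_3 = (-1.63, -1.22);  n_3 = (-0.5992, +0.8006)
edge 4: e_4 = (-1.55, -3.35);  n_4 = (-0.9076, +0.4199)
∠(n_3, n_4) = 28.36°
δ = |180° − 28.36°| = 151.64°
151.64° > 2α = 77.32°  →  invalid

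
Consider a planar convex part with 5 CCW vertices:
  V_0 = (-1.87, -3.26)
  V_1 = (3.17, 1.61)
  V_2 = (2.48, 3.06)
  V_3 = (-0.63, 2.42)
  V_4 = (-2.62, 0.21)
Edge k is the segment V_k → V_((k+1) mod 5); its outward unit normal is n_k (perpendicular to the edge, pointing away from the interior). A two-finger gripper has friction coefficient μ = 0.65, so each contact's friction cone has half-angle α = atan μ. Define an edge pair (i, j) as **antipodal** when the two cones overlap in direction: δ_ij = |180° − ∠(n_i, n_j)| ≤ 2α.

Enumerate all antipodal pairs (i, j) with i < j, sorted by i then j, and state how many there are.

α = atan 0.65 = 33.02°;  2α = 66.05°
n_0 = (+0.6949, -0.7191)
n_1 = (+0.9030, +0.4297)
n_2 = (-0.2016, +0.9795)
n_3 = (-0.7431, +0.6692)
n_4 = (-0.9774, -0.2113)
  (0,1): δ = 108.57°  ·
  (0,2): δ = 32.39°  ✓
  (0,3): δ = 3.98°  ✓
  (0,4): δ = 58.18°  ✓
  (1,2): δ = 103.82°  ·
  (1,3): δ = 67.45°  ·
  (1,4): δ = 13.25°  ✓
  (2,3): δ = 143.63°  ·
  (2,4): δ = 89.43°  ·
  (3,4): δ = 125.80°  ·
antipodal pairs: 4

count = 4; pairs: (0,2), (0,3), (0,4), (1,4)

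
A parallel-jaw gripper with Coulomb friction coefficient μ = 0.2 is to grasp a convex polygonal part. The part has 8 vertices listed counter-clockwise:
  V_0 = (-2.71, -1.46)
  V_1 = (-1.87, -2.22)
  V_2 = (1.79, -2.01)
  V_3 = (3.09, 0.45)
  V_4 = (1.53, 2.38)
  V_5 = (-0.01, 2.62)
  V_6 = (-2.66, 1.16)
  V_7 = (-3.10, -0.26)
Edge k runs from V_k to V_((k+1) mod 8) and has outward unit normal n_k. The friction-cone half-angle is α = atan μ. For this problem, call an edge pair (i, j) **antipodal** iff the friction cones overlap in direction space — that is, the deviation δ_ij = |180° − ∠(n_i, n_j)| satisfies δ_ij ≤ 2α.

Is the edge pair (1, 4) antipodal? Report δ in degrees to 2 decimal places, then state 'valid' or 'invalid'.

α = atan 0.2 = 11.31°;  2α = 22.62°
edge 1: e_1 = (+3.66, +0.21);  n_1 = (+0.0573, -0.9984)
edge 4: e_4 = (-1.54, +0.24);  n_4 = (+0.1540, +0.9881)
∠(n_1, n_4) = 167.86°
δ = |180° − 167.86°| = 12.14°
12.14° ≤ 2α = 22.62°  →  valid

δ = 12.14°, valid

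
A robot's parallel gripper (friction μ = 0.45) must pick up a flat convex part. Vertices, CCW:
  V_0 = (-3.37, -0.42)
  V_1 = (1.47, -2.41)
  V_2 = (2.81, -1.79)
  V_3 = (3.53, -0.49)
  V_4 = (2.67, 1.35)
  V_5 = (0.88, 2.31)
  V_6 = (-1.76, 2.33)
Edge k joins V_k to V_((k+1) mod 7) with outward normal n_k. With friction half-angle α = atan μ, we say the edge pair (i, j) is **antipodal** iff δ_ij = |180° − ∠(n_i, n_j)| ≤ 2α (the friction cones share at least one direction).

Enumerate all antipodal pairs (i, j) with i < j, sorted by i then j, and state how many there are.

count = 6; pairs: (0,3), (0,4), (0,5), (1,5), (1,6), (2,6)

α = atan 0.45 = 24.23°;  2α = 48.46°
n_0 = (-0.3803, -0.9249)
n_1 = (+0.4199, -0.9076)
n_2 = (+0.8748, -0.4845)
n_3 = (+0.9059, +0.4234)
n_4 = (+0.4726, +0.8813)
n_5 = (+0.0076, +1.0000)
n_6 = (-0.8630, +0.5052)
  (0,1): δ = 132.82°  ·
  (0,2): δ = 96.63°  ·
  (0,3): δ = 42.60°  ✓
  (0,4): δ = 5.85°  ✓
  (0,5): δ = 21.92°  ✓
  (0,6): δ = 82.00°  ·
  (1,2): δ = 143.81°  ·
  (1,3): δ = 89.78°  ·
  (1,4): δ = 53.03°  ·
  (1,5): δ = 25.26°  ✓
  (1,6): δ = 34.82°  ✓
  (2,3): δ = 125.97°  ·
  (2,4): δ = 89.23°  ·
  (2,5): δ = 61.45°  ·
  (2,6): δ = 1.37°  ✓
  (3,4): δ = 143.26°  ·
  (3,5): δ = 115.49°  ·
  (3,6): δ = 55.40°  ·
  (4,5): δ = 152.23°  ·
  (4,6): δ = 92.14°  ·
  (5,6): δ = 119.91°  ·
antipodal pairs: 6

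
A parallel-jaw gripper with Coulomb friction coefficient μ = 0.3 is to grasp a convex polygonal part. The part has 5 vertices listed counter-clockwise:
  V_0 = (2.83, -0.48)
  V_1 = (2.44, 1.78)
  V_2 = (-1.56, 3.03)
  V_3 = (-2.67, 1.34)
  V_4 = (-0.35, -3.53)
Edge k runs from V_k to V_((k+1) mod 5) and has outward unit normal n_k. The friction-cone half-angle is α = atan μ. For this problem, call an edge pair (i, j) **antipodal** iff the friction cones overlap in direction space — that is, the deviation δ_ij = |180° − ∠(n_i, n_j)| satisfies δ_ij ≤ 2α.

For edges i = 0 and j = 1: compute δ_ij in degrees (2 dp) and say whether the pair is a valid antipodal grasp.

α = atan 0.3 = 16.70°;  2α = 33.40°
edge 0: e_0 = (-0.39, +2.26);  n_0 = (+0.9854, +0.1701)
edge 1: e_1 = (-4.00, +1.25);  n_1 = (+0.2983, +0.9545)
∠(n_0, n_1) = 62.86°
δ = |180° − 62.86°| = 117.14°
117.14° > 2α = 33.40°  →  invalid

δ = 117.14°, invalid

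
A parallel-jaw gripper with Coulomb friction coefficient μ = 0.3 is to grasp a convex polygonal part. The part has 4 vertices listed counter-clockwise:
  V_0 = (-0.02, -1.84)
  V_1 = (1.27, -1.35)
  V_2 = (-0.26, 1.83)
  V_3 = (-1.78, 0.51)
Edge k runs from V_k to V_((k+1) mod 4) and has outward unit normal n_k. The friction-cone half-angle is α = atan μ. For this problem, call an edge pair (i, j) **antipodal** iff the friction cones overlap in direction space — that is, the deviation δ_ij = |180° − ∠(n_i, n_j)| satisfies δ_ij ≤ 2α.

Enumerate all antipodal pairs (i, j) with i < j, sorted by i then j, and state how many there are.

count = 2; pairs: (0,2), (1,3)

α = atan 0.3 = 16.70°;  2α = 33.40°
n_0 = (+0.3551, -0.9348)
n_1 = (+0.9011, +0.4336)
n_2 = (-0.6557, +0.7550)
n_3 = (-0.8004, -0.5995)
  (0,1): δ = 85.11°  ·
  (0,2): δ = 20.17°  ✓
  (0,3): δ = 106.03°  ·
  (1,2): δ = 74.72°  ·
  (1,3): δ = 11.14°  ✓
  (2,3): δ = 94.14°  ·
antipodal pairs: 2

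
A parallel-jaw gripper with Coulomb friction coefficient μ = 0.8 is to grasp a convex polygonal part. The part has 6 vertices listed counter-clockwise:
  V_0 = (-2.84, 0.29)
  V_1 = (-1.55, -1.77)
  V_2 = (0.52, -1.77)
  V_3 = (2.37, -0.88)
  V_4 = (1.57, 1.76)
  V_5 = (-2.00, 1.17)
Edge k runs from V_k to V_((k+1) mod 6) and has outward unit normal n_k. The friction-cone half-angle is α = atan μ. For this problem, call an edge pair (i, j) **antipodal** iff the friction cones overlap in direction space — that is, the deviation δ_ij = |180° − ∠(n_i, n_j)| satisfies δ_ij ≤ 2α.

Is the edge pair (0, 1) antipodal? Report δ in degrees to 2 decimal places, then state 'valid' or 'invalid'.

α = atan 0.8 = 38.66°;  2α = 77.32°
edge 0: e_0 = (+1.29, -2.06);  n_0 = (-0.8475, -0.5307)
edge 1: e_1 = (+2.07, +0.00);  n_1 = (+0.0000, -1.0000)
∠(n_0, n_1) = 57.94°
δ = |180° − 57.94°| = 122.06°
122.06° > 2α = 77.32°  →  invalid

δ = 122.06°, invalid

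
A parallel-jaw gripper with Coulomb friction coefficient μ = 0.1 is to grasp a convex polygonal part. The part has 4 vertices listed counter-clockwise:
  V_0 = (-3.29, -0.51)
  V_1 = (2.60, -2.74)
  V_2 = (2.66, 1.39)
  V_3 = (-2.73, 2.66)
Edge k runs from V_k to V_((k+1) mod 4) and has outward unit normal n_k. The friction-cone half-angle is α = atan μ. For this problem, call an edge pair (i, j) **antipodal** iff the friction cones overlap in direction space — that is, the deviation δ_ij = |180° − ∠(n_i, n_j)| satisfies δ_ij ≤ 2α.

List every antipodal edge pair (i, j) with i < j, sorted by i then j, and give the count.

count = 2; pairs: (0,2), (1,3)

α = atan 0.1 = 5.71°;  2α = 11.42°
n_0 = (-0.3541, -0.9352)
n_1 = (+0.9999, -0.0145)
n_2 = (+0.2293, +0.9733)
n_3 = (-0.9848, +0.1740)
  (0,1): δ = 70.10°  ·
  (0,2): δ = 7.48°  ✓
  (0,3): δ = 100.72°  ·
  (1,2): δ = 102.43°  ·
  (1,3): δ = 9.19°  ✓
  (2,3): δ = 86.76°  ·
antipodal pairs: 2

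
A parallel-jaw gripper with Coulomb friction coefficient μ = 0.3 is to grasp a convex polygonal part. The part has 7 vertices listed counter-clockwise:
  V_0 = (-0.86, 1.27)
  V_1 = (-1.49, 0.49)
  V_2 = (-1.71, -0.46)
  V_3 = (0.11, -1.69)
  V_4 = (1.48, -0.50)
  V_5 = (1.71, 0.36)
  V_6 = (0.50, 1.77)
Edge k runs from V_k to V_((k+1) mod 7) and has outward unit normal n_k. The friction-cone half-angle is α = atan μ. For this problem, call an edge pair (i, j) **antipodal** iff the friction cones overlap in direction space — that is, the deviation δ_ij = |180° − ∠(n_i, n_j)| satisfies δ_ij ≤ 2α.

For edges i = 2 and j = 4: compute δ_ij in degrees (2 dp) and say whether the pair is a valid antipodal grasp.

α = atan 0.3 = 16.70°;  2α = 33.40°
edge 2: e_2 = (+1.82, -1.23);  n_2 = (-0.5599, -0.8285)
edge 4: e_4 = (+0.23, +0.86);  n_4 = (+0.9660, -0.2584)
∠(n_2, n_4) = 109.08°
δ = |180° − 109.08°| = 70.92°
70.92° > 2α = 33.40°  →  invalid

δ = 70.92°, invalid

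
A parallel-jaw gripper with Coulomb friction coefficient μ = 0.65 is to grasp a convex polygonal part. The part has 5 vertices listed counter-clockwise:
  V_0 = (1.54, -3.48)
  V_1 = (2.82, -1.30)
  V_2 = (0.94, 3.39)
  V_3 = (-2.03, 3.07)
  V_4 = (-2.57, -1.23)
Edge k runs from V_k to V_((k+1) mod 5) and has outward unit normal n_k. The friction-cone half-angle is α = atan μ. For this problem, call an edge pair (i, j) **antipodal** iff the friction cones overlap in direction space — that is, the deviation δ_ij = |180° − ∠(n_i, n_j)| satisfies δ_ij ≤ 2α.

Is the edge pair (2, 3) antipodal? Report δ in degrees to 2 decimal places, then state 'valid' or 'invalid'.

δ = 103.31°, invalid

α = atan 0.65 = 33.02°;  2α = 66.05°
edge 2: e_2 = (-2.97, -0.32);  n_2 = (-0.1071, +0.9942)
edge 3: e_3 = (-0.54, -4.30);  n_3 = (-0.9922, +0.1246)
∠(n_2, n_3) = 76.69°
δ = |180° − 76.69°| = 103.31°
103.31° > 2α = 66.05°  →  invalid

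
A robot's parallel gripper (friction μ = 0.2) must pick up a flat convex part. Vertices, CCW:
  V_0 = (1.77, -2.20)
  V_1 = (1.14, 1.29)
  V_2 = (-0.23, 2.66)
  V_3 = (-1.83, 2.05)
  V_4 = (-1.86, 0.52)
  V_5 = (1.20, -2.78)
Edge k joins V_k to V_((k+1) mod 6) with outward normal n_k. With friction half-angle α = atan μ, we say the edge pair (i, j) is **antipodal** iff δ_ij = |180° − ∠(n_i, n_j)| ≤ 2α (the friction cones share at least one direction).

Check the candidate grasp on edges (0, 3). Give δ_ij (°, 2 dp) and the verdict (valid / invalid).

α = atan 0.2 = 11.31°;  2α = 22.62°
edge 0: e_0 = (-0.63, +3.49);  n_0 = (+0.9841, +0.1776)
edge 3: e_3 = (-0.03, -1.53);  n_3 = (-0.9998, +0.0196)
∠(n_0, n_3) = 168.64°
δ = |180° − 168.64°| = 11.36°
11.36° ≤ 2α = 22.62°  →  valid

δ = 11.36°, valid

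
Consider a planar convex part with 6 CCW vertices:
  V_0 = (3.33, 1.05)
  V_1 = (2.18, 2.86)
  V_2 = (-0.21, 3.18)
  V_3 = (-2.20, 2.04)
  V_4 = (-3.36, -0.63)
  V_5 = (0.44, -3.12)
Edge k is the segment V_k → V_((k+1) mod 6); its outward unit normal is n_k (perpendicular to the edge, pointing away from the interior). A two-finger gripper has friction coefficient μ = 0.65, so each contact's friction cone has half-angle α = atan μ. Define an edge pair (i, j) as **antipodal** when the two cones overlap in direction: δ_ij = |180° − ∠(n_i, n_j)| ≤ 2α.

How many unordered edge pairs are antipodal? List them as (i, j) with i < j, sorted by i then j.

α = atan 0.65 = 33.02°;  2α = 66.05°
n_0 = (+0.8440, +0.5363)
n_1 = (+0.1327, +0.9912)
n_2 = (-0.4971, +0.8677)
n_3 = (-0.9172, +0.3985)
n_4 = (-0.5481, -0.8364)
n_5 = (+0.8219, -0.5696)
  (0,1): δ = 130.06°  ·
  (0,2): δ = 92.62°  ·
  (0,3): δ = 55.91°  ✓
  (0,4): δ = 24.33°  ✓
  (0,5): δ = 112.85°  ·
  (1,2): δ = 142.57°  ·
  (1,3): δ = 105.86°  ·
  (1,4): δ = 25.61°  ✓
  (1,5): δ = 62.90°  ✓
  (2,3): δ = 143.29°  ·
  (2,4): δ = 63.04°  ✓
  (2,5): δ = 25.47°  ✓
  (3,4): δ = 99.75°  ·
  (3,5): δ = 11.24°  ✓
  (4,5): δ = 91.49°  ·
antipodal pairs: 7

count = 7; pairs: (0,3), (0,4), (1,4), (1,5), (2,4), (2,5), (3,5)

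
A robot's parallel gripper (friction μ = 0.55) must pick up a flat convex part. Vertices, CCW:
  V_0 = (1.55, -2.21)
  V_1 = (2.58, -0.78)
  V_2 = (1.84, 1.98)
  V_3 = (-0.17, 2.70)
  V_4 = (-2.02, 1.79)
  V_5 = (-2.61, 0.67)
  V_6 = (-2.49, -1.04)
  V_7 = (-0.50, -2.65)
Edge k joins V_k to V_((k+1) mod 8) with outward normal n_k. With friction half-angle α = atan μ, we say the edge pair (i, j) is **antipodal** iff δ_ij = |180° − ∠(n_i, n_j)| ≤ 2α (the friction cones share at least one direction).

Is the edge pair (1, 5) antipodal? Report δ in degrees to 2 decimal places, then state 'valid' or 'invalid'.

α = atan 0.55 = 28.81°;  2α = 57.62°
edge 1: e_1 = (-0.74, +2.76);  n_1 = (+0.9659, +0.2590)
edge 5: e_5 = (+0.12, -1.71);  n_5 = (-0.9975, -0.0700)
∠(n_1, n_5) = 169.01°
δ = |180° − 169.01°| = 10.99°
10.99° ≤ 2α = 57.62°  →  valid

δ = 10.99°, valid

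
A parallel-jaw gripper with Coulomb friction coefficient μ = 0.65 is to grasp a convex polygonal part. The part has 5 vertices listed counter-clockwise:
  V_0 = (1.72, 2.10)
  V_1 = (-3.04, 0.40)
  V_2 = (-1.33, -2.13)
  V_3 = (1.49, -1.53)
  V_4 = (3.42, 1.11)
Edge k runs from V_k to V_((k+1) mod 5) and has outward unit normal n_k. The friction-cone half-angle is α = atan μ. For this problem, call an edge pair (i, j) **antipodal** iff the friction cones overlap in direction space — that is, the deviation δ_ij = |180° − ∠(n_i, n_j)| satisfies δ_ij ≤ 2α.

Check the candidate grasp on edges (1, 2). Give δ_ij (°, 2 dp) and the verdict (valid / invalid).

δ = 112.04°, invalid

α = atan 0.65 = 33.02°;  2α = 66.05°
edge 1: e_1 = (+1.71, -2.53);  n_1 = (-0.8285, -0.5600)
edge 2: e_2 = (+2.82, +0.60);  n_2 = (+0.2081, -0.9781)
∠(n_1, n_2) = 67.96°
δ = |180° − 67.96°| = 112.04°
112.04° > 2α = 66.05°  →  invalid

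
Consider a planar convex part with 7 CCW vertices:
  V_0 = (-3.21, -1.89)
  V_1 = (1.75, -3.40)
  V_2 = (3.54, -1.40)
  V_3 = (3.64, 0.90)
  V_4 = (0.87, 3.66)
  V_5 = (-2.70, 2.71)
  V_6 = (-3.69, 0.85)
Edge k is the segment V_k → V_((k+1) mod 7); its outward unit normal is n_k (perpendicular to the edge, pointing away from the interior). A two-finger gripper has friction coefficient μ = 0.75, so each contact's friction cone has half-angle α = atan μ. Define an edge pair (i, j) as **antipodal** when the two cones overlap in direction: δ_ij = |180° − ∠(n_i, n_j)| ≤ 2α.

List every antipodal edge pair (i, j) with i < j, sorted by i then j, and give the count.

α = atan 0.75 = 36.87°;  2α = 73.74°
n_0 = (-0.2912, -0.9567)
n_1 = (+0.7451, -0.6669)
n_2 = (+0.9991, -0.0434)
n_3 = (+0.7058, +0.7084)
n_4 = (-0.2572, +0.9664)
n_5 = (-0.8827, +0.4698)
n_6 = (-0.9850, -0.1726)
  (0,1): δ = 114.90°  ·
  (0,2): δ = 75.56°  ·
  (0,3): δ = 27.96°  ✓
  (0,4): δ = 31.83°  ✓
  (0,5): δ = 78.91°  ·
  (0,6): δ = 116.87°  ·
  (1,2): δ = 140.66°  ·
  (1,3): δ = 93.07°  ·
  (1,4): δ = 33.27°  ✓
  (1,5): δ = 13.80°  ✓
  (1,6): δ = 51.76°  ✓
  (2,3): δ = 132.41°  ·
  (2,4): δ = 72.61°  ✓
  (2,5): δ = 25.53°  ✓
  (2,6): δ = 12.43°  ✓
  (3,4): δ = 120.20°  ·
  (3,5): δ = 73.13°  ✓
  (3,6): δ = 35.17°  ✓
  (4,5): δ = 132.93°  ·
  (4,6): δ = 94.97°  ·
  (5,6): δ = 142.04°  ·
antipodal pairs: 10

count = 10; pairs: (0,3), (0,4), (1,4), (1,5), (1,6), (2,4), (2,5), (2,6), (3,5), (3,6)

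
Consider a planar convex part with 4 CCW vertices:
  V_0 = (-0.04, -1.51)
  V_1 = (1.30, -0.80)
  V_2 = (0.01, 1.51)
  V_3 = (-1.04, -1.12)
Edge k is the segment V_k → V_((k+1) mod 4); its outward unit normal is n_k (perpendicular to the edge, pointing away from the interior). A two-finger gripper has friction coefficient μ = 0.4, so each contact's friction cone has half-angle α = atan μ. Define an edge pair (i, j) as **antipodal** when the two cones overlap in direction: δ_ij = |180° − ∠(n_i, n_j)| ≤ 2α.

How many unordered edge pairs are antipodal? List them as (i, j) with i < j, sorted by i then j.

count = 2; pairs: (0,2), (1,3)

α = atan 0.4 = 21.80°;  2α = 43.60°
n_0 = (+0.4682, -0.8836)
n_1 = (+0.8731, +0.4876)
n_2 = (-0.9287, +0.3708)
n_3 = (-0.3633, -0.9317)
  (0,1): δ = 88.74°  ·
  (0,2): δ = 40.32°  ✓
  (0,3): δ = 130.78°  ·
  (1,2): δ = 50.94°  ·
  (1,3): δ = 39.51°  ✓
  (2,3): δ = 89.54°  ·
antipodal pairs: 2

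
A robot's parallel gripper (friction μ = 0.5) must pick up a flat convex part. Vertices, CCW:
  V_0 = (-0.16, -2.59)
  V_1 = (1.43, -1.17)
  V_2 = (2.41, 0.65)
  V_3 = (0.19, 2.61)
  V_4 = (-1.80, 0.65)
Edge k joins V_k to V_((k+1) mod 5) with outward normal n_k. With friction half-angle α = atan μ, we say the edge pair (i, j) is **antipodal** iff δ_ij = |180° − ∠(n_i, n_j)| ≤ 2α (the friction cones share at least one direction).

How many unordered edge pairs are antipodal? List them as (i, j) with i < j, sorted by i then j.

count = 3; pairs: (0,3), (1,3), (2,4)

α = atan 0.5 = 26.57°;  2α = 53.13°
n_0 = (+0.6661, -0.7459)
n_1 = (+0.8805, -0.4741)
n_2 = (+0.6618, +0.7496)
n_3 = (-0.7017, +0.7125)
n_4 = (-0.8922, -0.4516)
  (0,1): δ = 160.07°  ·
  (0,2): δ = 83.21°  ·
  (0,3): δ = 2.80°  ✓
  (0,4): δ = 75.08°  ·
  (1,2): δ = 103.14°  ·
  (1,3): δ = 17.13°  ✓
  (1,4): δ = 55.15°  ·
  (2,3): δ = 93.99°  ·
  (2,4): δ = 21.71°  ✓
  (3,4): δ = 107.72°  ·
antipodal pairs: 3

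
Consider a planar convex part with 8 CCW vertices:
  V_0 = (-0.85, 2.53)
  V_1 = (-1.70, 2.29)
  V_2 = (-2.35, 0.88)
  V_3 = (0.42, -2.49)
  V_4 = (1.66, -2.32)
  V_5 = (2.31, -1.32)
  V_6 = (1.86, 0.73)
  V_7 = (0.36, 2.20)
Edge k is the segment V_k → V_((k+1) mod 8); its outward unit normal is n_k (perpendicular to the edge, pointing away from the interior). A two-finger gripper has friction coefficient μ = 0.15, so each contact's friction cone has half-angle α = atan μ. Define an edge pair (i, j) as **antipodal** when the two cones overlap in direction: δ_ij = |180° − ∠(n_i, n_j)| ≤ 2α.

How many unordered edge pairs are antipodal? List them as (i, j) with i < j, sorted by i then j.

α = atan 0.15 = 8.53°;  2α = 17.06°
n_0 = (-0.2717, +0.9624)
n_1 = (-0.9081, +0.4186)
n_2 = (-0.7725, -0.6350)
n_3 = (+0.1358, -0.9907)
n_4 = (+0.8384, -0.5450)
n_5 = (+0.9767, +0.2144)
n_6 = (+0.6999, +0.7142)
n_7 = (+0.2631, +0.9648)
  (0,1): δ = 130.52°  ·
  (0,2): δ = 66.35°  ·
  (0,3): δ = 7.96°  ✓
  (0,4): δ = 41.21°  ·
  (0,5): δ = 86.61°  ·
  (0,6): δ = 119.81°  ·
  (0,7): δ = 148.98°  ·
  (1,2): δ = 115.83°  ·
  (1,3): δ = 57.44°  ·
  (1,4): δ = 8.27°  ✓
  (1,5): δ = 37.13°  ·
  (1,6): δ = 70.33°  ·
  (1,7): δ = 99.49°  ·
  (2,3): δ = 121.61°  ·
  (2,4): δ = 72.44°  ·
  (2,5): δ = 27.04°  ·
  (2,6): δ = 6.16°  ✓
  (2,7): δ = 35.33°  ·
  (3,4): δ = 130.83°  ·
  (3,5): δ = 85.43°  ·
  (3,6): δ = 52.23°  ·
  (3,7): δ = 23.06°  ·
  (4,5): δ = 134.60°  ·
  (4,6): δ = 101.40°  ·
  (4,7): δ = 72.23°  ·
  (5,6): δ = 146.80°  ·
  (5,7): δ = 117.64°  ·
  (6,7): δ = 150.83°  ·
antipodal pairs: 3

count = 3; pairs: (0,3), (1,4), (2,6)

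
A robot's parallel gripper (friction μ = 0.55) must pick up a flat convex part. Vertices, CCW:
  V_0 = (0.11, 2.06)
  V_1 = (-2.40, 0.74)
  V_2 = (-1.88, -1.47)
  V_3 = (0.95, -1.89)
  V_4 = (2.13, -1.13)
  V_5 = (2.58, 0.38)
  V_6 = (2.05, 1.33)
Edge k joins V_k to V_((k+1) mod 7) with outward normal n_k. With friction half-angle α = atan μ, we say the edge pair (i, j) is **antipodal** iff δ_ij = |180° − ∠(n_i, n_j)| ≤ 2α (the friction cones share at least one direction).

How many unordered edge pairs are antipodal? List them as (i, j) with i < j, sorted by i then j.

count = 9; pairs: (0,2), (0,3), (0,4), (1,4), (1,5), (1,6), (2,5), (2,6), (3,6)

α = atan 0.55 = 28.81°;  2α = 57.62°
n_0 = (-0.4655, +0.8851)
n_1 = (-0.9734, -0.2290)
n_2 = (-0.1468, -0.9892)
n_3 = (+0.5415, -0.8407)
n_4 = (+0.9583, -0.2856)
n_5 = (+0.8733, +0.4872)
n_6 = (+0.3522, +0.9359)
  (0,1): δ = 104.50°  ·
  (0,2): δ = 36.18°  ✓
  (0,3): δ = 5.04°  ✓
  (0,4): δ = 45.67°  ✓
  (0,5): δ = 91.42°  ·
  (0,6): δ = 131.64°  ·
  (1,2): δ = 111.68°  ·
  (1,3): δ = 70.46°  ·
  (1,4): δ = 29.84°  ✓
  (1,5): δ = 15.92°  ✓
  (1,6): δ = 56.14°  ✓
  (2,3): δ = 138.77°  ·
  (2,4): δ = 98.15°  ·
  (2,5): δ = 52.40°  ✓
  (2,6): δ = 12.18°  ✓
  (3,4): δ = 139.38°  ·
  (3,5): δ = 93.63°  ·
  (3,6): δ = 53.41°  ✓
  (4,5): δ = 134.25°  ·
  (4,6): δ = 94.03°  ·
  (5,6): δ = 139.78°  ·
antipodal pairs: 9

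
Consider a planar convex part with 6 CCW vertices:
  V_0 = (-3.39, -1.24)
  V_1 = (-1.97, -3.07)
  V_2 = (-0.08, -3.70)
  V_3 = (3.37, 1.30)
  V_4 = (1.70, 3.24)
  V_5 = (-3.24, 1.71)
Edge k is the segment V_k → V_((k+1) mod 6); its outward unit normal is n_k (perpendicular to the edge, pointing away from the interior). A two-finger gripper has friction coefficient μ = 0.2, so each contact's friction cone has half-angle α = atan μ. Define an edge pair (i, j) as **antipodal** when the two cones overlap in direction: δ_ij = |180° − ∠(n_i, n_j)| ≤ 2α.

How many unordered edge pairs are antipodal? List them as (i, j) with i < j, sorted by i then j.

α = atan 0.2 = 11.31°;  2α = 22.62°
n_0 = (-0.7900, -0.6130)
n_1 = (-0.3162, -0.9487)
n_2 = (+0.8231, -0.5679)
n_3 = (+0.7579, +0.6524)
n_4 = (-0.2959, +0.9552)
n_5 = (-0.9987, +0.0508)
  (0,1): δ = 146.24°  ·
  (0,2): δ = 72.42°  ·
  (0,3): δ = 2.91°  ✓
  (0,4): δ = 69.40°  ·
  (0,5): δ = 139.28°  ·
  (1,2): δ = 106.17°  ·
  (1,3): δ = 30.84°  ·
  (1,4): δ = 35.64°  ·
  (1,5): δ = 105.52°  ·
  (2,3): δ = 104.67°  ·
  (2,4): δ = 38.19°  ·
  (2,5): δ = 31.69°  ·
  (3,4): δ = 113.51°  ·
  (3,5): δ = 43.63°  ·
  (4,5): δ = 110.12°  ·
antipodal pairs: 1

count = 1; pairs: (0,3)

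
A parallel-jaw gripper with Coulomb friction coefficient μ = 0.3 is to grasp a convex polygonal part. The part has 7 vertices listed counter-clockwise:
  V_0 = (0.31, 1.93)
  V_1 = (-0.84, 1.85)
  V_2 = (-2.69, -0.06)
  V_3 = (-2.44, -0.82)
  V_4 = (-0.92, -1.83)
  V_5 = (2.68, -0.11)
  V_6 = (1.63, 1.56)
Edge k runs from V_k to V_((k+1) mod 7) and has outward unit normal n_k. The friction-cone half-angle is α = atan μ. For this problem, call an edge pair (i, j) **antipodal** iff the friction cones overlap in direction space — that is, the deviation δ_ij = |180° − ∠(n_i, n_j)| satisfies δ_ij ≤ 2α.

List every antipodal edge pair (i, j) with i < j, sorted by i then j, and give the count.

α = atan 0.3 = 16.70°;  2α = 33.40°
n_0 = (-0.0694, +0.9976)
n_1 = (-0.7183, +0.6957)
n_2 = (-0.9499, -0.3125)
n_3 = (-0.5534, -0.8329)
n_4 = (+0.4311, -0.9023)
n_5 = (+0.8466, +0.5323)
n_6 = (+0.2699, +0.9629)
  (0,1): δ = 138.07°  ·
  (0,2): δ = 75.77°  ·
  (0,3): δ = 37.58°  ·
  (0,4): δ = 21.56°  ✓
  (0,5): δ = 118.18°  ·
  (0,6): δ = 160.36°  ·
  (1,2): δ = 117.71°  ·
  (1,3): δ = 79.52°  ·
  (1,4): δ = 20.38°  ✓
  (1,5): δ = 76.25°  ·
  (1,6): δ = 118.43°  ·
  (2,3): δ = 141.81°  ·
  (2,4): δ = 82.67°  ·
  (2,5): δ = 13.95°  ✓
  (2,6): δ = 56.13°  ·
  (3,4): δ = 120.86°  ·
  (3,5): δ = 24.24°  ✓
  (3,6): δ = 17.94°  ✓
  (4,5): δ = 83.38°  ·
  (4,6): δ = 41.20°  ·
  (5,6): δ = 137.82°  ·
antipodal pairs: 5

count = 5; pairs: (0,4), (1,4), (2,5), (3,5), (3,6)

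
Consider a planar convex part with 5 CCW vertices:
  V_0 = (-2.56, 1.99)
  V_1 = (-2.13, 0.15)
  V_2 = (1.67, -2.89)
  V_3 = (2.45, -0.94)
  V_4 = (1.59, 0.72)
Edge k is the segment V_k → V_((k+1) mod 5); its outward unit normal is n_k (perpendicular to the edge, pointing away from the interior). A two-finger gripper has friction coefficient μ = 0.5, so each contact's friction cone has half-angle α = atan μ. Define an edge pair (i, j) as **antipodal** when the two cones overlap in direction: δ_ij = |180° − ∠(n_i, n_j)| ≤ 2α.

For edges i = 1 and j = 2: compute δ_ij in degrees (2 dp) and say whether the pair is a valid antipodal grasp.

α = atan 0.5 = 26.57°;  2α = 53.13°
edge 1: e_1 = (+3.80, -3.04);  n_1 = (-0.6247, -0.7809)
edge 2: e_2 = (+0.78, +1.95);  n_2 = (+0.9285, -0.3714)
∠(n_1, n_2) = 106.86°
δ = |180° − 106.86°| = 73.14°
73.14° > 2α = 53.13°  →  invalid

δ = 73.14°, invalid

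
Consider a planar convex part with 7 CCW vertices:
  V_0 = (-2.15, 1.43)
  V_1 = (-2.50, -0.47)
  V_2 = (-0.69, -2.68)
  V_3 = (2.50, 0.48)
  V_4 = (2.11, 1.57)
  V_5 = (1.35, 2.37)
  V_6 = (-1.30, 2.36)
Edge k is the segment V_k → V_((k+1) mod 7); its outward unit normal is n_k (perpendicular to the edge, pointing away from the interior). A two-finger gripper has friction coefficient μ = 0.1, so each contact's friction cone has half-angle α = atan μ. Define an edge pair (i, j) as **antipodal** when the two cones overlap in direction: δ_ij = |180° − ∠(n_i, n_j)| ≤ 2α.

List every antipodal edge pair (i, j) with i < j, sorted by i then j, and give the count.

α = atan 0.1 = 5.71°;  2α = 11.42°
n_0 = (-0.9835, +0.1812)
n_1 = (-0.7736, -0.6336)
n_2 = (+0.7038, -0.7104)
n_3 = (+0.9415, +0.3369)
n_4 = (+0.7250, +0.6887)
n_5 = (-0.0038, +1.0000)
n_6 = (-0.7381, +0.6746)
  (0,1): δ = 130.24°  ·
  (0,2): δ = 34.83°  ·
  (0,3): δ = 30.12°  ·
  (0,4): δ = 53.97°  ·
  (0,5): δ = 100.65°  ·
  (0,6): δ = 148.01°  ·
  (1,2): δ = 84.59°  ·
  (1,3): δ = 19.63°  ·
  (1,4): δ = 4.21°  ✓
  (1,5): δ = 50.90°  ·
  (1,6): δ = 98.26°  ·
  (2,3): δ = 115.04°  ·
  (2,4): δ = 91.20°  ·
  (2,5): δ = 44.51°  ·
  (2,6): δ = 2.84°  ✓
  (3,4): δ = 156.16°  ·
  (3,5): δ = 109.47°  ·
  (3,6): δ = 62.11°  ·
  (4,5): δ = 133.31°  ·
  (4,6): δ = 85.96°  ·
  (5,6): δ = 132.64°  ·
antipodal pairs: 2

count = 2; pairs: (1,4), (2,6)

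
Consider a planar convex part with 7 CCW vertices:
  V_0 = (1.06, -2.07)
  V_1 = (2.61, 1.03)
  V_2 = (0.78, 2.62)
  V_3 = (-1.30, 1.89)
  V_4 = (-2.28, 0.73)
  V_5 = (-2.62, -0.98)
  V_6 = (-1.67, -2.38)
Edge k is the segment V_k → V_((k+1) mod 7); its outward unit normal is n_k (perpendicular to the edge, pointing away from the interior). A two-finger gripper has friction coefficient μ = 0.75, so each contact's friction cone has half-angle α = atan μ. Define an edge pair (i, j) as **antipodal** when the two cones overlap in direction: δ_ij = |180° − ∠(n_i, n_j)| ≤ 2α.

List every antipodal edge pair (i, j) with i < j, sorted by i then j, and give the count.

α = atan 0.75 = 36.87°;  2α = 73.74°
n_0 = (+0.8944, -0.4472)
n_1 = (+0.6559, +0.7549)
n_2 = (-0.3312, +0.9436)
n_3 = (-0.7639, +0.6454)
n_4 = (-0.9808, +0.1950)
n_5 = (-0.8275, -0.5615)
n_6 = (+0.1128, -0.9936)
  (0,1): δ = 104.42°  ·
  (0,2): δ = 44.10°  ✓
  (0,3): δ = 13.63°  ✓
  (0,4): δ = 15.32°  ✓
  (0,5): δ = 60.72°  ✓
  (0,6): δ = 123.04°  ·
  (1,2): δ = 119.68°  ·
  (1,3): δ = 89.21°  ·
  (1,4): δ = 60.26°  ✓
  (1,5): δ = 14.85°  ✓
  (1,6): δ = 47.46°  ✓
  (2,3): δ = 149.53°  ·
  (2,4): δ = 120.58°  ·
  (2,5): δ = 75.18°  ·
  (2,6): δ = 12.86°  ✓
  (3,4): δ = 151.05°  ·
  (3,5): δ = 105.65°  ·
  (3,6): δ = 43.33°  ✓
  (4,5): δ = 134.59°  ·
  (4,6): δ = 72.28°  ✓
  (5,6): δ = 117.68°  ·
antipodal pairs: 10

count = 10; pairs: (0,2), (0,3), (0,4), (0,5), (1,4), (1,5), (1,6), (2,6), (3,6), (4,6)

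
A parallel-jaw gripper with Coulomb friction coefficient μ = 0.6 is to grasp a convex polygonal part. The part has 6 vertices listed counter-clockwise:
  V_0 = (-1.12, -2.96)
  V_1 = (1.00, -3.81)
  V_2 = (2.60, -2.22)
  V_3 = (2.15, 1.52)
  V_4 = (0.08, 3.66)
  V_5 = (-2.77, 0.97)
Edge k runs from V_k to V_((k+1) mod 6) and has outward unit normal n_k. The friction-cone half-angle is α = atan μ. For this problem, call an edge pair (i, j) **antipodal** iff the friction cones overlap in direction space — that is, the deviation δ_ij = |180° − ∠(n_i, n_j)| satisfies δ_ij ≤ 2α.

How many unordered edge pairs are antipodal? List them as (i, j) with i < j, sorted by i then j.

α = atan 0.6 = 30.96°;  2α = 61.93°
n_0 = (-0.3721, -0.9282)
n_1 = (+0.7049, -0.7093)
n_2 = (+0.9928, +0.1195)
n_3 = (+0.7188, +0.6953)
n_4 = (-0.6864, +0.7272)
n_5 = (-0.9220, -0.3871)
  (0,1): δ = 113.33°  ·
  (0,2): δ = 61.29°  ✓
  (0,3): δ = 24.10°  ✓
  (0,4): δ = 65.19°  ·
  (0,5): δ = 134.62°  ·
  (1,2): δ = 127.96°  ·
  (1,3): δ = 90.77°  ·
  (1,4): δ = 1.47°  ✓
  (1,5): δ = 67.95°  ·
  (2,3): δ = 142.81°  ·
  (2,4): δ = 53.52°  ✓
  (2,5): δ = 15.91°  ✓
  (3,4): δ = 90.70°  ·
  (3,5): δ = 21.27°  ✓
  (4,5): δ = 110.57°  ·
antipodal pairs: 6

count = 6; pairs: (0,2), (0,3), (1,4), (2,4), (2,5), (3,5)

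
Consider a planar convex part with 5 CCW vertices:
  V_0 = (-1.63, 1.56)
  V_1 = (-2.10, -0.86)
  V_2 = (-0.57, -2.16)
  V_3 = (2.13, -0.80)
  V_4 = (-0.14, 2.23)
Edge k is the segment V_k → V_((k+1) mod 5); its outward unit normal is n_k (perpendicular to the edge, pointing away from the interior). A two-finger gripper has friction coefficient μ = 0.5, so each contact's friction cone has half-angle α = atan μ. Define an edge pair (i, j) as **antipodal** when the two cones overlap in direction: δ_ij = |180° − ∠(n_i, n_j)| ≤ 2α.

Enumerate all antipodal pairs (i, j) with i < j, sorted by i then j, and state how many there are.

α = atan 0.5 = 26.57°;  2α = 53.13°
n_0 = (-0.9817, +0.1907)
n_1 = (-0.6475, -0.7621)
n_2 = (+0.4499, -0.8931)
n_3 = (+0.8003, +0.5996)
n_4 = (-0.4101, +0.9120)
  (0,1): δ = 119.36°  ·
  (0,2): δ = 52.27°  ✓
  (0,3): δ = 47.83°  ✓
  (0,4): δ = 125.20°  ·
  (1,2): δ = 112.91°  ·
  (1,3): δ = 12.81°  ✓
  (1,4): δ = 64.57°  ·
  (2,3): δ = 79.89°  ·
  (2,4): δ = 2.52°  ✓
  (3,4): δ = 102.63°  ·
antipodal pairs: 4

count = 4; pairs: (0,2), (0,3), (1,3), (2,4)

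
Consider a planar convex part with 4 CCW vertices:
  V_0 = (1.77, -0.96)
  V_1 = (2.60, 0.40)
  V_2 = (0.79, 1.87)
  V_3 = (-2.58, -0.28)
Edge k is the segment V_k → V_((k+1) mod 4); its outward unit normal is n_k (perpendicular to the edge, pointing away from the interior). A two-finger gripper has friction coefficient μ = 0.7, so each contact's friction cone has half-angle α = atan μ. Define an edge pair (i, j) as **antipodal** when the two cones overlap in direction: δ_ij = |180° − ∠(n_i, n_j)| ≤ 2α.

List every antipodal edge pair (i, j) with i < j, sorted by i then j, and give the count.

α = atan 0.7 = 34.99°;  2α = 69.98°
n_0 = (+0.8536, -0.5209)
n_1 = (+0.6304, +0.7762)
n_2 = (-0.5378, +0.8430)
n_3 = (-0.1544, -0.9880)
  (0,1): δ = 97.69°  ·
  (0,2): δ = 26.07°  ✓
  (0,3): δ = 112.51°  ·
  (1,2): δ = 108.38°  ·
  (1,3): δ = 30.20°  ✓
  (2,3): δ = 41.42°  ✓
antipodal pairs: 3

count = 3; pairs: (0,2), (1,3), (2,3)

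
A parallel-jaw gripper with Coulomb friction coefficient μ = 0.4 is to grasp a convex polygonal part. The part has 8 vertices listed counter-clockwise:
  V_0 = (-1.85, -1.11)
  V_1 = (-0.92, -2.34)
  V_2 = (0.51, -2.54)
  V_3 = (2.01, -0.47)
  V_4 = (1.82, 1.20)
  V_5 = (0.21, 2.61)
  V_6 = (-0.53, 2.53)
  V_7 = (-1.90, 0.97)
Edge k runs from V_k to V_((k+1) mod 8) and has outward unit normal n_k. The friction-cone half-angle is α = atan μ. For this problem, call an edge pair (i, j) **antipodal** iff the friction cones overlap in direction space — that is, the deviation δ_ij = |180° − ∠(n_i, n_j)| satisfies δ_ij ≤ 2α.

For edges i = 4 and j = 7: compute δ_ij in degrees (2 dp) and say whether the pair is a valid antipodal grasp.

α = atan 0.4 = 21.80°;  2α = 43.60°
edge 4: e_4 = (-1.61, +1.41);  n_4 = (+0.6588, +0.7523)
edge 7: e_7 = (+0.05, -2.08);  n_7 = (-0.9997, -0.0240)
∠(n_4, n_7) = 132.59°
δ = |180° − 132.59°| = 47.41°
47.41° > 2α = 43.60°  →  invalid

δ = 47.41°, invalid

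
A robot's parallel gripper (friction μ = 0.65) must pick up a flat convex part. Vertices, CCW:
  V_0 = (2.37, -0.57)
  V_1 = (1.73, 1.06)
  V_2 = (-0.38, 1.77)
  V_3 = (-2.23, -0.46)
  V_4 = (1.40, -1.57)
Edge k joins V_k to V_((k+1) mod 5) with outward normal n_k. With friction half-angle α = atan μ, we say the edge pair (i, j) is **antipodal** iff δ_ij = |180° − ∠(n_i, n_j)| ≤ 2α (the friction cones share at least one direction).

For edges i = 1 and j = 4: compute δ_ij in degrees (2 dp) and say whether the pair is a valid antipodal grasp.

δ = 64.47°, valid

α = atan 0.65 = 33.02°;  2α = 66.05°
edge 1: e_1 = (-2.11, +0.71);  n_1 = (+0.3189, +0.9478)
edge 4: e_4 = (+0.97, +1.00);  n_4 = (+0.7178, -0.6963)
∠(n_1, n_4) = 115.53°
δ = |180° − 115.53°| = 64.47°
64.47° ≤ 2α = 66.05°  →  valid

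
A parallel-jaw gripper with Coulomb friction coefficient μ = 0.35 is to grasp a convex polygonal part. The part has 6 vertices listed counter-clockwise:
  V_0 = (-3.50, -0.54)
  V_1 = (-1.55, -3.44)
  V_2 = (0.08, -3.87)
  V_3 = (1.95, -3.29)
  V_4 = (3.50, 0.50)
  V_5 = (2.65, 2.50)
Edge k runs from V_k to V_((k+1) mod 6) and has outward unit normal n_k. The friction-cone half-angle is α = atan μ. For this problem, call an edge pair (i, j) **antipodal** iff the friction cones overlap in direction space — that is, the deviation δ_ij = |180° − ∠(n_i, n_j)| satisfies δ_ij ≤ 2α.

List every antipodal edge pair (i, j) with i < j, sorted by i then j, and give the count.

count = 2; pairs: (0,4), (2,5)

α = atan 0.35 = 19.29°;  2α = 38.58°
n_0 = (-0.8298, -0.5580)
n_1 = (-0.2551, -0.9669)
n_2 = (+0.2962, -0.9551)
n_3 = (+0.9256, -0.3785)
n_4 = (+0.9203, +0.3911)
n_5 = (-0.4431, +0.8965)
  (0,1): δ = 138.70°  ·
  (0,2): δ = 106.69°  ·
  (0,3): δ = 56.16°  ·
  (0,4): δ = 10.89°  ✓
  (0,5): δ = 82.39°  ·
  (1,2): δ = 147.99°  ·
  (1,3): δ = 97.46°  ·
  (1,4): δ = 52.20°  ·
  (1,5): δ = 41.08°  ·
  (2,3): δ = 129.47°  ·
  (2,4): δ = 84.21°  ·
  (2,5): δ = 9.07°  ✓
  (3,4): δ = 134.73°  ·
  (3,5): δ = 41.45°  ·
  (4,5): δ = 86.72°  ·
antipodal pairs: 2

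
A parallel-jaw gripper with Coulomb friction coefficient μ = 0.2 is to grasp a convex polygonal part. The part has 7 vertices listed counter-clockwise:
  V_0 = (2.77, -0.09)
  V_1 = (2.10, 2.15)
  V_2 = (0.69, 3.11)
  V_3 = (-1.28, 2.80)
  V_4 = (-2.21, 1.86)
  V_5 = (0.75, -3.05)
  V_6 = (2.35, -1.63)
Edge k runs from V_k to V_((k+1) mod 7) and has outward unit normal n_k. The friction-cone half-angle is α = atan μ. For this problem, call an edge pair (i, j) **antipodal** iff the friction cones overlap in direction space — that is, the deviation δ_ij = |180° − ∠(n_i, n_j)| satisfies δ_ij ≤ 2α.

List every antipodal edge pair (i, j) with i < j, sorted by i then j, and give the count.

α = atan 0.2 = 11.31°;  2α = 22.62°
n_0 = (+0.9581, +0.2866)
n_1 = (+0.5628, +0.8266)
n_2 = (-0.1554, +0.9878)
n_3 = (-0.7109, +0.7033)
n_4 = (-0.8564, -0.5163)
n_5 = (+0.6638, -0.7479)
n_6 = (+0.9648, -0.2631)
  (0,1): δ = 140.90°  ·
  (0,2): δ = 97.71°  ·
  (0,3): δ = 61.35°  ·
  (0,4): δ = 14.43°  ✓
  (0,5): δ = 114.94°  ·
  (0,6): δ = 148.09°  ·
  (1,2): δ = 136.81°  ·
  (1,3): δ = 100.44°  ·
  (1,4): δ = 24.67°  ·
  (1,5): δ = 75.84°  ·
  (1,6): δ = 108.99°  ·
  (2,3): δ = 143.64°  ·
  (2,4): δ = 67.86°  ·
  (2,5): δ = 32.65°  ·
  (2,6): δ = 65.80°  ·
  (3,4): δ = 104.22°  ·
  (3,5): δ = 3.72°  ✓
  (3,6): δ = 29.44°  ·
  (4,5): δ = 79.49°  ·
  (4,6): δ = 46.34°  ·
  (5,6): δ = 146.84°  ·
antipodal pairs: 2

count = 2; pairs: (0,4), (3,5)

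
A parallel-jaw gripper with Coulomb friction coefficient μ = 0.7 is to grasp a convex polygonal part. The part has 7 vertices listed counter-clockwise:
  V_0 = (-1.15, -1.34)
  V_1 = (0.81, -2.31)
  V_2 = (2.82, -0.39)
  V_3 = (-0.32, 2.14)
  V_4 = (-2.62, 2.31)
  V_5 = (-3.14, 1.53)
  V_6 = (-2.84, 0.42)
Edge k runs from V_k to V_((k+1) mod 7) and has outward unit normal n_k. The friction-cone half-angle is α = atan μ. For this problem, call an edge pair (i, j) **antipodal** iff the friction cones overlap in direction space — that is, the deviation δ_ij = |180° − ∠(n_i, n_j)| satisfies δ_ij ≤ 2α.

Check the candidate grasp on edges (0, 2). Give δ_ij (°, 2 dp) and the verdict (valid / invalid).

α = atan 0.7 = 34.99°;  2α = 69.98°
edge 0: e_0 = (+1.96, -0.97);  n_0 = (-0.4436, -0.8962)
edge 2: e_2 = (-3.14, +2.53);  n_2 = (+0.6274, +0.7787)
∠(n_0, n_2) = 167.47°
δ = |180° − 167.47°| = 12.53°
12.53° ≤ 2α = 69.98°  →  valid

δ = 12.53°, valid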